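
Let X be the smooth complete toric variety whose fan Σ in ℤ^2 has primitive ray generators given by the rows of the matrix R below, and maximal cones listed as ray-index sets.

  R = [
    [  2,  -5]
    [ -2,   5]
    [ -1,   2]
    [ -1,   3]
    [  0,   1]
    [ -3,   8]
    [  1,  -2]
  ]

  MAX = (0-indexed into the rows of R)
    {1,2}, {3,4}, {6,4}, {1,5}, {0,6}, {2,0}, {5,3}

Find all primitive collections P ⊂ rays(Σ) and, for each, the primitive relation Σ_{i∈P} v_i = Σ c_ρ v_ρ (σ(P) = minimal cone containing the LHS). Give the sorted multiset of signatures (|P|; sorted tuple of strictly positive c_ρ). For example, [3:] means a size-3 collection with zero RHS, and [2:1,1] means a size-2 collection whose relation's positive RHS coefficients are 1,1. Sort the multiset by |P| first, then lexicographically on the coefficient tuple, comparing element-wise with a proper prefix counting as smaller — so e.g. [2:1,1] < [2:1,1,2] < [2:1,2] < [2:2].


Primitive collections (14):

  P={0,1}:  v_{0} + v_{1} = 0 — sig = [2:]
  P={2,6}:  v_{2} + v_{6} = 0 — sig = [2:]
  P={0,3}:  v_{0} + v_{3} = v_{6} — sig = [2:1]
  P={0,5}:  v_{0} + v_{5} = v_{3} — sig = [2:1]
  P={1,3}:  v_{1} + v_{3} = v_{5} — sig = [2:1]
  P={1,6}:  v_{1} + v_{6} = v_{3} — sig = [2:1]
  P={2,3}:  v_{2} + v_{3} = v_{1} — sig = [2:1]
  P={2,4}:  v_{2} + v_{4} = v_{3} — sig = [2:1]
  P={3,6}:  v_{3} + v_{6} = v_{4} — sig = [2:1]
  P={0,4}:  v_{0} + v_{4} = 2·v_{6} — sig = [2:2]
  P={1,4}:  v_{1} + v_{4} = 2·v_{3} — sig = [2:2]
  P={2,5}:  v_{2} + v_{5} = 2·v_{1} — sig = [2:2]
  P={5,6}:  v_{5} + v_{6} = 2·v_{3} — sig = [2:2]
  P={4,5}:  v_{4} + v_{5} = 3·v_{3} — sig = [2:3]

so the primitive-relation signature multiset is
    |P|=2: 14 collections, coeffs (), (), (1), (1), (1), (1), (1), (1), (1), (2), (2), (2), (2), (3)


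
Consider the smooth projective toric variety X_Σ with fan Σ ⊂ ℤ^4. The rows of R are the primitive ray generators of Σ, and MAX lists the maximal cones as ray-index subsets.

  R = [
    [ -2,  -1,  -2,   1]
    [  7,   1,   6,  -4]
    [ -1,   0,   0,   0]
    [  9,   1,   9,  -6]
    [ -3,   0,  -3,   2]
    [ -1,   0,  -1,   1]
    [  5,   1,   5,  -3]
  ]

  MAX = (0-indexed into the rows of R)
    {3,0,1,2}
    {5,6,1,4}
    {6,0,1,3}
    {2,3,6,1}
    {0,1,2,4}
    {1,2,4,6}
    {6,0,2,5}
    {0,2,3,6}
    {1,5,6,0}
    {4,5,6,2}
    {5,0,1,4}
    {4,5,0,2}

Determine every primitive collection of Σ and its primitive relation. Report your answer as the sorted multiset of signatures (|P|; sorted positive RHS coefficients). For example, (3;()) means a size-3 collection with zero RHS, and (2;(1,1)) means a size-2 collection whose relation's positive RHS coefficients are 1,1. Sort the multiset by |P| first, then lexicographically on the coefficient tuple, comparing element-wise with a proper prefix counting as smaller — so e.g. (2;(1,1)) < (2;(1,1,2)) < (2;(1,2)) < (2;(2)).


Σ has 5 primitive collections:

  P={3,4}:  v_{3} + v_{4} = v_{1} + v_{2}  ⇒ sig = (2;(1,1))
  P={3,5}:  v_{3} + v_{5} = v_{0} + 2·v_{6}  ⇒ sig = (2;(1,2))
  P={0,4,6}:  v_{0} + v_{4} + v_{6} = 0  ⇒ sig = (3;())
  P={1,2,5}:  v_{1} + v_{2} + v_{5} = v_{6}  ⇒ sig = (3;(1))
  P={0,1,2,6}:  v_{0} + v_{1} + v_{2} + v_{6} = v_{3}  ⇒ sig = (4;(1))

Signatures (|P|; sorted positive RHS coefficients), sorted:
    (2;(1,1))
    (2;(1,2))
    (3;())
    (3;(1))
    (4;(1))


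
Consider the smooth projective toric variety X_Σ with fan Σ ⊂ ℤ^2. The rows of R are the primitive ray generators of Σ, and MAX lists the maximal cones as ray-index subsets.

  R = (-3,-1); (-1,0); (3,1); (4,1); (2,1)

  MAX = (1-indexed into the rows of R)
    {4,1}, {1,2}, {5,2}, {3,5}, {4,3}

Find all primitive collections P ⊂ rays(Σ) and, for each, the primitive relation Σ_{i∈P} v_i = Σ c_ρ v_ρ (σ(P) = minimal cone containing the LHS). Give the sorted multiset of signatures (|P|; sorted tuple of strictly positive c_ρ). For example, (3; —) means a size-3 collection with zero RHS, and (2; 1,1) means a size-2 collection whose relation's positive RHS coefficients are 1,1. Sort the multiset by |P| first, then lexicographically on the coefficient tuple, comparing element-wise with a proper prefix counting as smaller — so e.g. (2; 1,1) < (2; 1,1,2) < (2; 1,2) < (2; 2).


5 minimal non-faces of Δ(Σ) (on 5 rays):

  P = {1,3}:  v_{1} + v_{3} = 0 ; sig = (2; —)
  P = {1,5}:  v_{1} + v_{5} = v_{2} ; sig = (2; 1)
  P = {2,3}:  v_{2} + v_{3} = v_{5} ; sig = (2; 1)
  P = {2,4}:  v_{2} + v_{4} = v_{3} ; sig = (2; 1)
  P = {4,5}:  v_{4} + v_{5} = 2·v_{3} ; sig = (2; 2)

so the primitive-relation signature multiset is
    |P|=2: 5 collections, coeffs (), (1), (1), (1), (2)


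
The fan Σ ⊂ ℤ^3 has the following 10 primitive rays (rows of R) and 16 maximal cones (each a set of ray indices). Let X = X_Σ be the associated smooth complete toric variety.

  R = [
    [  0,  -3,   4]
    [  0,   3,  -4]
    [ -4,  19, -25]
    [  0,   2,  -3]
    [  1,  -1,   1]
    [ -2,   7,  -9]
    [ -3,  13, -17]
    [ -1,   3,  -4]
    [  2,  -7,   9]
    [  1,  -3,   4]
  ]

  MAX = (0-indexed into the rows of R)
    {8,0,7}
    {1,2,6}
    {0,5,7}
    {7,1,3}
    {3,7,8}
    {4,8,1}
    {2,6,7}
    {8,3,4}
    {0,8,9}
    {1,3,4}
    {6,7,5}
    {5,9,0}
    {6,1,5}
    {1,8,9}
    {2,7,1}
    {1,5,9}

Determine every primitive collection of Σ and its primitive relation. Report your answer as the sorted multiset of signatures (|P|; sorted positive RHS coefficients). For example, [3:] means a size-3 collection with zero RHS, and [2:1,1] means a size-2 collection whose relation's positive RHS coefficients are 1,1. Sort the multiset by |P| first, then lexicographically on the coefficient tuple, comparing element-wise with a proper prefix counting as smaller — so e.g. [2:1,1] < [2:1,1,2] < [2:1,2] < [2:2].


Minimal non-faces — 25 found among 10 rays, 16 max cones:

  • {0,1}:  v_{0} + v_{1} = 0 ; sig = [2:]
  • {5,8}:  v_{5} + v_{8} = 0 ; sig = [2:]
  • {7,9}:  v_{7} + v_{9} = 0 ; sig = [2:]
  • {3,9}:  v_{3} + v_{9} = v_{4} ; sig = [2:1]
  • {4,7}:  v_{4} + v_{7} = v_{3} ; sig = [2:1]
  • {0,2}:  v_{0} + v_{2} = v_{6} + v_{7} ; sig = [2:1,1]
  • {0,4}:  v_{0} + v_{4} = v_{7} + v_{8} ; sig = [2:1,1]
  • {0,6}:  v_{0} + v_{6} = v_{5} + v_{7} ; sig = [2:1,1]
  • {2,9}:  v_{2} + v_{9} = v_{1} + v_{6} ; sig = [2:1,1]
  • {4,5}:  v_{4} + v_{5} = v_{1} + v_{7} ; sig = [2:1,1]
  • {4,9}:  v_{4} + v_{9} = v_{1} + v_{8} ; sig = [2:1,1]
  • {6,8}:  v_{6} + v_{8} = v_{1} + v_{7} ; sig = [2:1,1]
  • {6,9}:  v_{6} + v_{9} = v_{1} + v_{5} ; sig = [2:1,1]
  • {0,3}:  v_{0} + v_{3} = 2·v_{7} + v_{8} ; sig = [2:1,2]
  • {3,5}:  v_{3} + v_{5} = v_{1} + 2·v_{7} ; sig = [2:1,2]
  • {2,5}:  v_{2} + v_{5} = 2·v_{6} ; sig = [2:2]
  • {2,8}:  v_{2} + v_{8} = 2·v_{1} + 2·v_{7} ; sig = [2:2,2]
  • {4,6}:  v_{4} + v_{6} = 2·v_{1} + 2·v_{7} ; sig = [2:2,2]
  • {3,6}:  v_{3} + v_{6} = 2·v_{1} + 3·v_{7} ; sig = [2:2,3]
  • {2,4}:  v_{2} + v_{4} = 3·v_{1} + 3·v_{7} ; sig = [2:3,3]
  • {2,3}:  v_{2} + v_{3} = 3·v_{1} + 4·v_{7} ; sig = [2:3,4]
  • {1,5,7}:  v_{1} + v_{5} + v_{7} = v_{6} ; sig = [3:1]
  • {1,6,7}:  v_{1} + v_{6} + v_{7} = v_{2} ; sig = [3:1]
  • {1,7,8}:  v_{1} + v_{7} + v_{8} = v_{4} ; sig = [3:1]
  • {1,3,8}:  v_{1} + v_{3} + v_{8} = 2·v_{4} ; sig = [3:2]

so the primitive-relation signature multiset is
{ [2:] ×3,  [2:1] ×2,  [2:1,1] ×8,  [2:1,2] ×2,  [2:2],  [2:2,2] ×2,  [2:2,3],  [2:3,3],  [2:3,4],  [3:1] ×3,  [3:2] }


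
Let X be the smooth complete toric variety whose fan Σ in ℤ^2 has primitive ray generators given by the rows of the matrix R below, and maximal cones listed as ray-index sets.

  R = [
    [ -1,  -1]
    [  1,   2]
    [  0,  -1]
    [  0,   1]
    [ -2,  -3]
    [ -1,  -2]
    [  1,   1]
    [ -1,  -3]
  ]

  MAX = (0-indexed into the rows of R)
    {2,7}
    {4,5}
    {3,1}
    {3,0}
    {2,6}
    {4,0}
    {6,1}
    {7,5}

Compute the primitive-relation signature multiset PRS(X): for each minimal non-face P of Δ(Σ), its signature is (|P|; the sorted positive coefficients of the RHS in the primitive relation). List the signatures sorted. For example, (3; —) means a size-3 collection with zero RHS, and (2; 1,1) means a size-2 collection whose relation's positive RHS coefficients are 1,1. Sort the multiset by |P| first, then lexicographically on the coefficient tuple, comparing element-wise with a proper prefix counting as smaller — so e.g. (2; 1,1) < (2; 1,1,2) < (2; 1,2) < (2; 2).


20 minimal non-faces of Δ(Σ) (on 8 rays):

  P={0,6}:  v_{0} + v_{6} = 0 — sig = (2; —)
  P={1,5}:  v_{1} + v_{5} = 0 — sig = (2; —)
  P={2,3}:  v_{2} + v_{3} = 0 — sig = (2; —)
  P={0,1}:  v_{0} + v_{1} = v_{3} — sig = (2; 1)
  P={0,2}:  v_{0} + v_{2} = v_{5} — sig = (2; 1)
  P={0,5}:  v_{0} + v_{5} = v_{4} — sig = (2; 1)
  P={1,2}:  v_{1} + v_{2} = v_{6} — sig = (2; 1)
  P={1,4}:  v_{1} + v_{4} = v_{0} — sig = (2; 1)
  P={1,7}:  v_{1} + v_{7} = v_{2} — sig = (2; 1)
  P={2,5}:  v_{2} + v_{5} = v_{7} — sig = (2; 1)
  P={3,5}:  v_{3} + v_{5} = v_{0} — sig = (2; 1)
  P={3,6}:  v_{3} + v_{6} = v_{1} — sig = (2; 1)
  P={3,7}:  v_{3} + v_{7} = v_{5} — sig = (2; 1)
  P={4,6}:  v_{4} + v_{6} = v_{5} — sig = (2; 1)
  P={5,6}:  v_{5} + v_{6} = v_{2} — sig = (2; 1)
  P={0,7}:  v_{0} + v_{7} = 2·v_{5} — sig = (2; 2)
  P={2,4}:  v_{2} + v_{4} = 2·v_{5} — sig = (2; 2)
  P={3,4}:  v_{3} + v_{4} = 2·v_{0} — sig = (2; 2)
  P={6,7}:  v_{6} + v_{7} = 2·v_{2} — sig = (2; 2)
  P={4,7}:  v_{4} + v_{7} = 3·v_{5} — sig = (2; 3)

Signatures (|P|; sorted positive RHS coefficients), sorted:
{ (2; —) ×3,  (2; 1) ×12,  (2; 2) ×4,  (2; 3) }


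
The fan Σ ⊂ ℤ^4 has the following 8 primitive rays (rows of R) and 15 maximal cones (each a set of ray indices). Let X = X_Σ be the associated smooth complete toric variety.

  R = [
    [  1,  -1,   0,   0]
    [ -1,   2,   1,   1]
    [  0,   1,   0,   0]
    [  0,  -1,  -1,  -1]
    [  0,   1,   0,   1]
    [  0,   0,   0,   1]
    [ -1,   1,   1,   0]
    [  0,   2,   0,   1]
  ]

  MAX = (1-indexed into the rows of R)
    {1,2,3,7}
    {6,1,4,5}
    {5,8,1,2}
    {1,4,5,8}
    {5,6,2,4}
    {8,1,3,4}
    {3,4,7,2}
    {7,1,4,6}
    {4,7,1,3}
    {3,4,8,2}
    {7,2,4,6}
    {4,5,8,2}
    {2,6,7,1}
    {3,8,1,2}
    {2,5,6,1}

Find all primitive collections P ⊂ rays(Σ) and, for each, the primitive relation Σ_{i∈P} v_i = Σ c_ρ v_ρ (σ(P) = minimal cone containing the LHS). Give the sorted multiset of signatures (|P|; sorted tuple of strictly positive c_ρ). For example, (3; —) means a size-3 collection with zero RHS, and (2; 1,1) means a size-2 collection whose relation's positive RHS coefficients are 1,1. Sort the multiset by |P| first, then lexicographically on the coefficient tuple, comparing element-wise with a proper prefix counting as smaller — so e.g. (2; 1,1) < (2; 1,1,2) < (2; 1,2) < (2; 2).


Minimal non-faces — 6 found among 8 rays, 15 max cones:

  P = {3,5}:  v_{3} + v_{5} = v_{8}  ⟹  sig = (2; 1)
  P = {3,6}:  v_{3} + v_{6} = v_{5}  ⟹  sig = (2; 1)
  P = {5,7}:  v_{5} + v_{7} = v_{2}  ⟹  sig = (2; 1)
  P = {7,8}:  v_{7} + v_{8} = v_{2} + v_{3}  ⟹  sig = (2; 1,1)
  P = {6,8}:  v_{6} + v_{8} = 2·v_{5}  ⟹  sig = (2; 2)
  P = {1,2,4}:  v_{1} + v_{2} + v_{4} = 0  ⟹  sig = (3; —)

so the primitive-relation signature multiset is
    |P|=2: 5 collections, coeffs (1), (1), (1), (1,1), (2)
    |P|=3: 1 collection, coeffs ()


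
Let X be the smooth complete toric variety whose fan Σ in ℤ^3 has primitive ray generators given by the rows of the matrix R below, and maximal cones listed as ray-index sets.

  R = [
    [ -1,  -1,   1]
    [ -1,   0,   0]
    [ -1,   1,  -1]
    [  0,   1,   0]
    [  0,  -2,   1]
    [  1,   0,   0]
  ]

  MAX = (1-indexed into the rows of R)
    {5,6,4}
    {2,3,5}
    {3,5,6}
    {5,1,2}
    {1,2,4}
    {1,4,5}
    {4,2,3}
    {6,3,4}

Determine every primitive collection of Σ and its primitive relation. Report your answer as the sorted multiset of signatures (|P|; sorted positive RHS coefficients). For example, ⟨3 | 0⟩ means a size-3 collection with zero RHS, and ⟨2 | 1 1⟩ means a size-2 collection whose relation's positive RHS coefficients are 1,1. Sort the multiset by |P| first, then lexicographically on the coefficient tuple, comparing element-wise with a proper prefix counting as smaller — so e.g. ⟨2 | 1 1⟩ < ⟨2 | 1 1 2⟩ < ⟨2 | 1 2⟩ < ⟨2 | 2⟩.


The 5 primitive collections of Σ (r=6, n=3):

  {2,6}:  v_{2} + v_{6} = 0  →  sig = ⟨2 | 0⟩
  {1,6}:  v_{1} + v_{6} = v_{4} + v_{5}  →  sig = ⟨2 | 1 1⟩
  {1,3}:  v_{1} + v_{3} = 2·v_{2}  →  sig = ⟨2 | 2⟩
  {2,4,5}:  v_{2} + v_{4} + v_{5} = v_{1}  →  sig = ⟨3 | 1⟩
  {3,4,5}:  v_{3} + v_{4} + v_{5} = v_{2}  →  sig = ⟨3 | 1⟩

Signatures (|P|; sorted positive RHS coefficients), sorted:
{ ⟨2 | 0⟩,  ⟨2 | 1 1⟩,  ⟨2 | 2⟩,  ⟨3 | 1⟩ ×2 }


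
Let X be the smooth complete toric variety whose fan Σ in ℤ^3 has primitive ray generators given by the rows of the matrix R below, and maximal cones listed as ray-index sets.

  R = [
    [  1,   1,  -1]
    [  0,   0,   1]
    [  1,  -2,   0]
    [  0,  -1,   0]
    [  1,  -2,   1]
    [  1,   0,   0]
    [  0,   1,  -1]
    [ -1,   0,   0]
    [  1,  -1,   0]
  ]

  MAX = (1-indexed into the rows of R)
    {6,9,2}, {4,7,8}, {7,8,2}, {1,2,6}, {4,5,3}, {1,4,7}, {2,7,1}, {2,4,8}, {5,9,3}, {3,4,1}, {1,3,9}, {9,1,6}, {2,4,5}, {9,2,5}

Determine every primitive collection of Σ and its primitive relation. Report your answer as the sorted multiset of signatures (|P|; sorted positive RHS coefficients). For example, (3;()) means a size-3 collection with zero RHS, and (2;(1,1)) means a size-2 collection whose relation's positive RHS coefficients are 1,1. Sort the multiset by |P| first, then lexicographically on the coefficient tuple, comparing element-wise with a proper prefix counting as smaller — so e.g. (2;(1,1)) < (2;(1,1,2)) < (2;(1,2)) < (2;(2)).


18 collections generate NE(X_Σ); each relation:

  • {6,8}:  v_{6} + v_{8} = 0  so sig = (2;())
  • {1,8}:  v_{1} + v_{8} = v_{7}  so sig = (2;(1))
  • {2,3}:  v_{2} + v_{3} = v_{5}  so sig = (2;(1))
  • {4,6}:  v_{4} + v_{6} = v_{9}  so sig = (2;(1))
  • {4,9}:  v_{4} + v_{9} = v_{3}  so sig = (2;(1))
  • {5,7}:  v_{5} + v_{7} = v_{9}  so sig = (2;(1))
  • {6,7}:  v_{6} + v_{7} = v_{1}  so sig = (2;(1))
  • {8,9}:  v_{8} + v_{9} = v_{4}  so sig = (2;(1))
  • {1,5}:  v_{1} + v_{5} = v_{6} + v_{9}  so sig = (2;(1,1))
  • {7,9}:  v_{7} + v_{9} = v_{1} + v_{4}  so sig = (2;(1,1))
  • {3,7}:  v_{3} + v_{7} = v_{1} + 2·v_{4}  so sig = (2;(1,2))
  • {5,6}:  v_{5} + v_{6} = v_{2} + 2·v_{9}  so sig = (2;(1,2))
  • {5,8}:  v_{5} + v_{8} = v_{2} + 2·v_{4}  so sig = (2;(1,2))
  • {3,6}:  v_{3} + v_{6} = 2·v_{9}  so sig = (2;(2))
  • {3,8}:  v_{3} + v_{8} = 2·v_{4}  so sig = (2;(2))
  • {2,4,7}:  v_{2} + v_{4} + v_{7} = 0  so sig = (3;())
  • {1,2,4}:  v_{1} + v_{2} + v_{4} = v_{6}  so sig = (3;(1))
  • {1,2,9}:  v_{1} + v_{2} + v_{9} = 2·v_{6}  so sig = (3;(2))

Sorted signature multiset PRS(X):
{ (2;()),  (2;(1)) ×7,  (2;(1,1)) ×2,  (2;(1,2)) ×3,  (2;(2)) ×2,  (3;()),  (3;(1)),  (3;(2)) }


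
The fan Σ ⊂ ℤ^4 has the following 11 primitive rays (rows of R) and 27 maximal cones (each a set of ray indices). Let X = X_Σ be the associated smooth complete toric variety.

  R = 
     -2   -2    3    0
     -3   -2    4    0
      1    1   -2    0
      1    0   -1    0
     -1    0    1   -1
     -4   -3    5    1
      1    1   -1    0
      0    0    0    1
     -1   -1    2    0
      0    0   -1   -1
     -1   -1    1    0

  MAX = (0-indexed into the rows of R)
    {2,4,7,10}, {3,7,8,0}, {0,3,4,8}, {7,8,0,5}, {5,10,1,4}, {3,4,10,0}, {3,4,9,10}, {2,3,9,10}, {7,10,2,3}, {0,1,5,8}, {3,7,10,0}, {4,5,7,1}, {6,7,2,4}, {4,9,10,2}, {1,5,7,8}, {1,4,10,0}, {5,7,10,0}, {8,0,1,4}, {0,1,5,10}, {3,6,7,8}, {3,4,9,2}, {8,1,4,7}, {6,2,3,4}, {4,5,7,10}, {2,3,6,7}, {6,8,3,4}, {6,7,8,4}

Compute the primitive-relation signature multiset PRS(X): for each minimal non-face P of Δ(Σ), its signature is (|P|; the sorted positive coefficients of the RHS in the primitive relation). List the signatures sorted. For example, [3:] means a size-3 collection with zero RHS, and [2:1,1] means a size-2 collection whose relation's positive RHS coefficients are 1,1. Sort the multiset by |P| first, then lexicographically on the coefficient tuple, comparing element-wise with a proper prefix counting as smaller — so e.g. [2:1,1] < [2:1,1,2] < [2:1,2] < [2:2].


Δ(Σ) — 11 vertices, 24 min non-faces:

  • {2,8}:  v_{2} + v_{8} = 0  ⟹  sig = [2:]
  • {6,10}:  v_{6} + v_{10} = 0  ⟹  sig = [2:]
  • {0,2}:  v_{0} + v_{2} = v_{10}  ⟹  sig = [2:1]
  • {0,6}:  v_{0} + v_{6} = v_{8}  ⟹  sig = [2:1]
  • {1,3}:  v_{1} + v_{3} = v_{0}  ⟹  sig = [2:1]
  • {8,10}:  v_{8} + v_{10} = v_{0}  ⟹  sig = [2:1]
  • {5,6}:  v_{5} + v_{6} = v_{1} + v_{7}  ⟹  sig = [2:1,1]
  • {7,9}:  v_{7} + v_{9} = v_{2} + v_{10}  ⟹  sig = [2:1,1]
  • {1,2}:  v_{1} + v_{2} = v_{4} + v_{7} + v_{10}  ⟹  sig = [2:1,1,1]
  • {1,6}:  v_{1} + v_{6} = v_{4} + v_{7} + v_{8}  ⟹  sig = [2:1,1,1]
  • {3,5}:  v_{3} + v_{5} = v_{0} + v_{7} + v_{10}  ⟹  sig = [2:1,1,1]
  • {6,9}:  v_{6} + v_{9} = v_{2} + v_{3} + v_{4}  ⟹  sig = [2:1,1,1]
  • {8,9}:  v_{8} + v_{9} = v_{3} + v_{4} + v_{10}  ⟹  sig = [2:1,1,1]
  • {0,9}:  v_{0} + v_{9} = v_{3} + v_{4} + 2·v_{10}  ⟹  sig = [2:1,1,2]
  • {5,9}:  v_{5} + v_{9} = v_{4} + v_{7} + 3·v_{10}  ⟹  sig = [2:1,1,3]
  • {1,9}:  v_{1} + v_{9} = v_{4} + 2·v_{10}  ⟹  sig = [2:1,2]
  • {2,5}:  v_{2} + v_{5} = v_{4} + 2·v_{7} + 2·v_{10}  ⟹  sig = [2:1,2,2]
  • {3,4,7}:  v_{3} + v_{4} + v_{7} = 0  ⟹  sig = [3:]
  • {0,4,7}:  v_{0} + v_{4} + v_{7} = v_{1}  ⟹  sig = [3:1]
  • {1,7,10}:  v_{1} + v_{7} + v_{10} = v_{5}  ⟹  sig = [3:1]
  • {0,1,7}:  v_{0} + v_{1} + v_{7} = v_{5} + v_{8}  ⟹  sig = [3:1,1]
  • {0,4,5}:  v_{0} + v_{4} + v_{5} = 2·v_{1} + v_{10}  ⟹  sig = [3:1,2]
  • {4,5,8}:  v_{4} + v_{5} + v_{8} = 2·v_{1}  ⟹  sig = [3:2]
  • {2,3,4,10}:  v_{2} + v_{3} + v_{4} + v_{10} = v_{9}  ⟹  sig = [4:1]

Sorted signature multiset PRS(X):
[[2:], [2:], [2:1], [2:1], [2:1], [2:1], [2:1,1], [2:1,1], [2:1,1,1], [2:1,1,1], [2:1,1,1], [2:1,1,1], [2:1,1,1], [2:1,1,2], [2:1,1,3], [2:1,2], [2:1,2,2], [3:], [3:1], [3:1], [3:1,1], [3:1,2], [3:2], [4:1]]


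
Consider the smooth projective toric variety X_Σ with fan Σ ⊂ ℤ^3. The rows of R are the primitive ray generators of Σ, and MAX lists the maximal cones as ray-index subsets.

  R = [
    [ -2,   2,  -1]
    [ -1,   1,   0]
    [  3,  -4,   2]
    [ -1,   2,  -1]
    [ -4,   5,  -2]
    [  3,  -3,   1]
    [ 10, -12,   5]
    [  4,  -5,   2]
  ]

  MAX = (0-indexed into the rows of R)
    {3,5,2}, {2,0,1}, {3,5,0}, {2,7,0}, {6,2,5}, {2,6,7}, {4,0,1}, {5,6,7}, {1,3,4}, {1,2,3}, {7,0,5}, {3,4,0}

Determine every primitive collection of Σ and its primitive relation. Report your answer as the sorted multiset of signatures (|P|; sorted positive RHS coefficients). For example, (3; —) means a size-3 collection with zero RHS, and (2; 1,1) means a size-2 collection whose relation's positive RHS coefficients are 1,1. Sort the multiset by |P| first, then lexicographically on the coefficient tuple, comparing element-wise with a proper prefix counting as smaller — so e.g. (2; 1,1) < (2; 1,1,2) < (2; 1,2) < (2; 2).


|primitive collections| = 14. Relations:

  P={4,7}:  v_{4} + v_{7} = 0 ; sig = (2; —)
  P={1,7}:  v_{1} + v_{7} = v_{2} ; sig = (2; 1)
  P={2,4}:  v_{2} + v_{4} = v_{1} ; sig = (2; 1)
  P={3,7}:  v_{3} + v_{7} = v_{5} ; sig = (2; 1)
  P={4,5}:  v_{4} + v_{5} = v_{3} ; sig = (2; 1)
  P={1,5}:  v_{1} + v_{5} = v_{2} + v_{3} ; sig = (2; 1,1)
  P={4,6}:  v_{4} + v_{6} = v_{2} + v_{5} ; sig = (2; 1,1)
  P={1,6}:  v_{1} + v_{6} = 2·v_{2} + v_{5} ; sig = (2; 1,2)
  P={3,6}:  v_{3} + v_{6} = v_{2} + 2·v_{5} ; sig = (2; 1,2)
  P={0,6}:  v_{0} + v_{6} = 2·v_{7} ; sig = (2; 2)
  P={0,2,3}:  v_{0} + v_{2} + v_{3} = 0 ; sig = (3; —)
  P={0,1,3}:  v_{0} + v_{1} + v_{3} = v_{4} ; sig = (3; 1)
  P={0,2,5}:  v_{0} + v_{2} + v_{5} = v_{7} ; sig = (3; 1)
  P={2,5,7}:  v_{2} + v_{5} + v_{7} = v_{6} ; sig = (3; 1)

so the primitive-relation signature multiset is
{ (2; —),  (2; 1) ×4,  (2; 1,1) ×2,  (2; 1,2) ×2,  (2; 2),  (3; —),  (3; 1) ×3 }


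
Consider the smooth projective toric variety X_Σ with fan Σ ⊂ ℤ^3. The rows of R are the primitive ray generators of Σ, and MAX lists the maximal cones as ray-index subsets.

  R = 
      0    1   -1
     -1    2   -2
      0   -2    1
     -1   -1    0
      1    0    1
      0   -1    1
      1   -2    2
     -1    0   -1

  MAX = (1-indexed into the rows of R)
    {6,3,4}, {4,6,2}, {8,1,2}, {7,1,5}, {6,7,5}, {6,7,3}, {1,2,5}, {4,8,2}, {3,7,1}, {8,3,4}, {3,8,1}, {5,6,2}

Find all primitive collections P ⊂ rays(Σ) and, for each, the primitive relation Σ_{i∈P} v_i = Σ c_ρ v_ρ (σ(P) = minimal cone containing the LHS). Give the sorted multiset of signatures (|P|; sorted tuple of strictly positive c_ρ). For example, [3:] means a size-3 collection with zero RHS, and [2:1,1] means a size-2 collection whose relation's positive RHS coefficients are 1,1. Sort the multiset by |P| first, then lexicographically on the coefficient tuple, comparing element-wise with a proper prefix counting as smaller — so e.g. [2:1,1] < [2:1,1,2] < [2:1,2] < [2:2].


Primitive collections (10):

  {1,6}:  v_{1} + v_{6} = 0  so sig = [2:]
  {2,7}:  v_{2} + v_{7} = 0  so sig = [2:]
  {5,8}:  v_{5} + v_{8} = 0  so sig = [2:]
  {1,4}:  v_{1} + v_{4} = v_{8}  so sig = [2:1]
  {2,3}:  v_{2} + v_{3} = v_{8}  so sig = [2:1]
  {3,5}:  v_{3} + v_{5} = v_{7}  so sig = [2:1]
  {4,5}:  v_{4} + v_{5} = v_{6}  so sig = [2:1]
  {6,8}:  v_{6} + v_{8} = v_{4}  so sig = [2:1]
  {7,8}:  v_{7} + v_{8} = v_{3}  so sig = [2:1]
  {4,7}:  v_{4} + v_{7} = v_{3} + v_{6}  so sig = [2:1,1]

Signatures (|P|; sorted positive RHS coefficients), sorted:
{ [2:] ×3,  [2:1] ×6,  [2:1,1] }


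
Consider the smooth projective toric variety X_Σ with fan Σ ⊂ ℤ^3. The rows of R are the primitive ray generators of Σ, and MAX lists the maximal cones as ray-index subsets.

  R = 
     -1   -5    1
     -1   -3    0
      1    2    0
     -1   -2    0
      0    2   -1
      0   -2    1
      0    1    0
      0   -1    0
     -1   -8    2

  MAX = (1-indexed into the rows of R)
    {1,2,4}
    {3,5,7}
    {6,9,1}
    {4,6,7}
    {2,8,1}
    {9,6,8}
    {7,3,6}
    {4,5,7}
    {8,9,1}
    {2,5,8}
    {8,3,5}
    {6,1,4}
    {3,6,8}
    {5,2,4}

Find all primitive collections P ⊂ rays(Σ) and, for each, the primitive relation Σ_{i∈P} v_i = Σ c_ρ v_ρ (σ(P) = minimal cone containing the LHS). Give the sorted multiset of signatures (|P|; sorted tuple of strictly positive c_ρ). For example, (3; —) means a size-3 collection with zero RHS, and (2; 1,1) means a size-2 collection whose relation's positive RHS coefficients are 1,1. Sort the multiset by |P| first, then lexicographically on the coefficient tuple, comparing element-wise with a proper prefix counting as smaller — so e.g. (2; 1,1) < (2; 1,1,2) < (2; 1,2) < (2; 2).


Primitive collections (16):

  P={3,4}:  v_{3} + v_{4} = 0  so sig = (2; —)
  P={5,6}:  v_{5} + v_{6} = 0  so sig = (2; —)
  P={7,8}:  v_{7} + v_{8} = 0  so sig = (2; —)
  P={1,5}:  v_{1} + v_{5} = v_{2}  so sig = (2; 1)
  P={2,3}:  v_{2} + v_{3} = v_{8}  so sig = (2; 1)
  P={2,6}:  v_{2} + v_{6} = v_{1}  so sig = (2; 1)
  P={2,7}:  v_{2} + v_{7} = v_{4}  so sig = (2; 1)
  P={4,8}:  v_{4} + v_{8} = v_{2}  so sig = (2; 1)
  P={1,3}:  v_{1} + v_{3} = v_{6} + v_{8}  so sig = (2; 1,1)
  P={1,7}:  v_{1} + v_{7} = v_{4} + v_{6}  so sig = (2; 1,1)
  P={5,9}:  v_{5} + v_{9} = v_{1} + v_{8}  so sig = (2; 1,1)
  P={7,9}:  v_{7} + v_{9} = v_{1} + v_{6}  so sig = (2; 1,1)
  P={2,9}:  v_{2} + v_{9} = 2·v_{1} + v_{8}  so sig = (2; 1,2)
  P={4,9}:  v_{4} + v_{9} = 2·v_{1}  so sig = (2; 2)
  P={3,9}:  v_{3} + v_{9} = 2·v_{6} + 2·v_{8}  so sig = (2; 2,2)
  P={1,6,8}:  v_{1} + v_{6} + v_{8} = v_{9}  so sig = (3; 1)

so the primitive-relation signature multiset is
    (2; —)
    (2; —)
    (2; —)
    (2; 1)
    (2; 1)
    (2; 1)
    (2; 1)
    (2; 1)
    (2; 1,1)
    (2; 1,1)
    (2; 1,1)
    (2; 1,1)
    (2; 1,2)
    (2; 2)
    (2; 2,2)
    (3; 1)


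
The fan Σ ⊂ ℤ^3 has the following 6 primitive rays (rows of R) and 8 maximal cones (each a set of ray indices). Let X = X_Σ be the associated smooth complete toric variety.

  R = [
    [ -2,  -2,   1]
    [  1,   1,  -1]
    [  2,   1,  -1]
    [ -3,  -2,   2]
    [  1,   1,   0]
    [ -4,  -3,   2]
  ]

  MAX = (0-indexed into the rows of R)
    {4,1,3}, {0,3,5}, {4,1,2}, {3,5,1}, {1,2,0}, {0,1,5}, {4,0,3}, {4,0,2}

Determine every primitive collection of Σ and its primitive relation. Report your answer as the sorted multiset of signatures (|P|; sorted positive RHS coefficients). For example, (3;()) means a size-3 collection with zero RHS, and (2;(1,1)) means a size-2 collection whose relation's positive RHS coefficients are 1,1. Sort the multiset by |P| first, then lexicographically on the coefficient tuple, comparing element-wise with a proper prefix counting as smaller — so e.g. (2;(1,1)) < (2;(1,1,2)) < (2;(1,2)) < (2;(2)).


|primitive collections| = 5. Relations:

  • {2,5}:  v_{2} + v_{5} = v_{0}  ⟹  sig = (2;(1))
  • {4,5}:  v_{4} + v_{5} = v_{3}  ⟹  sig = (2;(1))
  • {2,3}:  v_{2} + v_{3} = v_{0} + v_{4}  ⟹  sig = (2;(1,1))
  • {0,1,4}:  v_{0} + v_{1} + v_{4} = 0  ⟹  sig = (3;())
  • {0,1,3}:  v_{0} + v_{1} + v_{3} = v_{5}  ⟹  sig = (3;(1))

Sorted signature multiset PRS(X):
    |P|=2: 3 collections, coeffs (1), (1), (1,1)
    |P|=3: 2 collections, coeffs (), (1)


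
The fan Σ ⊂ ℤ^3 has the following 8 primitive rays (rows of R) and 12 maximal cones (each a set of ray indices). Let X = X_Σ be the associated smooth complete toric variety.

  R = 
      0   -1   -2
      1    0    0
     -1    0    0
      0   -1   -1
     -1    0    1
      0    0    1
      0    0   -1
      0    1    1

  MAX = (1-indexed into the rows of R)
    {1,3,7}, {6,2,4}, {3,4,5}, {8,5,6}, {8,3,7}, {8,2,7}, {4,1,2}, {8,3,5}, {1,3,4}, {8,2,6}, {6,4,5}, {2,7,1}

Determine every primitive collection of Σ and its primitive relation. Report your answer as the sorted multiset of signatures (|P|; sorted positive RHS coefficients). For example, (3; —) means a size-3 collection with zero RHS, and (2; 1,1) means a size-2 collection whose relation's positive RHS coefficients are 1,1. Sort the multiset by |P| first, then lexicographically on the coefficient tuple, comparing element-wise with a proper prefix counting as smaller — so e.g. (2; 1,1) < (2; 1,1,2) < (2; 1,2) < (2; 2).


Δ(Σ) — 8 vertices, 10 min non-faces:

  P={2,3}:  v_{2} + v_{3} = 0  ⟹  sig = (2; —)
  P={4,8}:  v_{4} + v_{8} = 0  ⟹  sig = (2; —)
  P={6,7}:  v_{6} + v_{7} = 0  ⟹  sig = (2; —)
  P={1,6}:  v_{1} + v_{6} = v_{4}  ⟹  sig = (2; 1)
  P={1,8}:  v_{1} + v_{8} = v_{7}  ⟹  sig = (2; 1)
  P={2,5}:  v_{2} + v_{5} = v_{6}  ⟹  sig = (2; 1)
  P={3,6}:  v_{3} + v_{6} = v_{5}  ⟹  sig = (2; 1)
  P={4,7}:  v_{4} + v_{7} = v_{1}  ⟹  sig = (2; 1)
  P={5,7}:  v_{5} + v_{7} = v_{3}  ⟹  sig = (2; 1)
  P={1,5}:  v_{1} + v_{5} = v_{3} + v_{4}  ⟹  sig = (2; 1,1)

so the primitive-relation signature multiset is
[(2; —), (2; —), (2; —), (2; 1), (2; 1), (2; 1), (2; 1), (2; 1), (2; 1), (2; 1,1)]


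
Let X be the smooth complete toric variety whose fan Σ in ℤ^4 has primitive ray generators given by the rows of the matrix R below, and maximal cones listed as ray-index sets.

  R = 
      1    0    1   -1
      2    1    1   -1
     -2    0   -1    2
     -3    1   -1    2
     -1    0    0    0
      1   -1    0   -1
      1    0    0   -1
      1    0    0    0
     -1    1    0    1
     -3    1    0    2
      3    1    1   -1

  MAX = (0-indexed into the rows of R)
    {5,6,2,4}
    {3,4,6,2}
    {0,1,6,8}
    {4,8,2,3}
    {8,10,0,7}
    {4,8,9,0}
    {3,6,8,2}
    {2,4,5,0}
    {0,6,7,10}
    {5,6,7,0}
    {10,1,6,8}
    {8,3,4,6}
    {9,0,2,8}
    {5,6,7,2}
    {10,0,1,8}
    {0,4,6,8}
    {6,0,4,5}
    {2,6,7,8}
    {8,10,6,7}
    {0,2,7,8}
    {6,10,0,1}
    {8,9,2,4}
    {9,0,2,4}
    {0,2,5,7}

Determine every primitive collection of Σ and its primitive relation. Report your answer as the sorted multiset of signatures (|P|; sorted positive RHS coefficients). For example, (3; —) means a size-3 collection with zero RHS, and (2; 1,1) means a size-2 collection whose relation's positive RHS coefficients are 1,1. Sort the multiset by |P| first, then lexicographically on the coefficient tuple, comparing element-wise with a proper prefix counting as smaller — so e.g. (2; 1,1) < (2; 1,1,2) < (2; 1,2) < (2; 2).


25 collections generate NE(X_Σ); each relation:

  • {4,7}:  v_{4} + v_{7} = 0 — sig = (2; —)
  • {5,8}:  v_{5} + v_{8} = 0 — sig = (2; —)
  • {1,7}:  v_{1} + v_{7} = v_{10} — sig = (2; 1)
  • {4,10}:  v_{4} + v_{10} = v_{1} — sig = (2; 1)
  • {0,3}:  v_{0} + v_{3} = v_{4} + v_{8} — sig = (2; 1,1)
  • {1,2}:  v_{1} + v_{2} = v_{7} + v_{8} — sig = (2; 1,1)
  • {6,9}:  v_{6} + v_{9} = v_{4} + v_{8} — sig = (2; 1,1)
  • {1,4}:  v_{1} + v_{4} = v_{0} + v_{6} + v_{8} — sig = (2; 1,1,1)
  • {1,5}:  v_{1} + v_{5} = v_{0} + v_{6} + v_{7} — sig = (2; 1,1,1)
  • {3,5}:  v_{3} + v_{5} = v_{2} + v_{4} + v_{6} — sig = (2; 1,1,1)
  • {3,7}:  v_{3} + v_{7} = v_{2} + v_{6} + v_{8} — sig = (2; 1,1,1)
  • {5,9}:  v_{5} + v_{9} = v_{0} + v_{2} + v_{4} — sig = (2; 1,1,1)
  • {7,9}:  v_{7} + v_{9} = v_{0} + v_{2} + v_{8} — sig = (2; 1,1,1)
  • {3,10}:  v_{3} + v_{10} = v_{6} + v_{7} + 2·v_{8} — sig = (2; 1,1,2)
  • {5,10}:  v_{5} + v_{10} = v_{0} + v_{6} + 2·v_{7} — sig = (2; 1,1,2)
  • {9,10}:  v_{9} + v_{10} = v_{0} + v_{7} + 2·v_{8} — sig = (2; 1,1,2)
  • {1,3}:  v_{1} + v_{3} = v_{6} + 2·v_{8} — sig = (2; 1,2)
  • {1,9}:  v_{1} + v_{9} = v_{0} + 2·v_{8} — sig = (2; 1,2)
  • {2,10}:  v_{2} + v_{10} = 2·v_{7} + v_{8} — sig = (2; 1,2)
  • {3,9}:  v_{3} + v_{9} = v_{2} + 2·v_{4} + 2·v_{8} — sig = (2; 1,2,2)
  • {0,2,6}:  v_{0} + v_{2} + v_{6} = 0 — sig = (3; —)
  • {0,2,4,8}:  v_{0} + v_{2} + v_{4} + v_{8} = v_{9} — sig = (4; 1)
  • {0,6,7,8}:  v_{0} + v_{6} + v_{7} + v_{8} = v_{1} — sig = (4; 1)
  • {2,4,6,8}:  v_{2} + v_{4} + v_{6} + v_{8} = v_{3} — sig = (4; 1)
  • {0,6,8,10}:  v_{0} + v_{6} + v_{8} + v_{10} = 2·v_{1} — sig = (4; 2)

Hence PRS(X_Σ) =
[(2; —), (2; —), (2; 1), (2; 1), (2; 1,1), (2; 1,1), (2; 1,1), (2; 1,1,1), (2; 1,1,1), (2; 1,1,1), (2; 1,1,1), (2; 1,1,1), (2; 1,1,1), (2; 1,1,2), (2; 1,1,2), (2; 1,1,2), (2; 1,2), (2; 1,2), (2; 1,2), (2; 1,2,2), (3; —), (4; 1), (4; 1), (4; 1), (4; 2)]


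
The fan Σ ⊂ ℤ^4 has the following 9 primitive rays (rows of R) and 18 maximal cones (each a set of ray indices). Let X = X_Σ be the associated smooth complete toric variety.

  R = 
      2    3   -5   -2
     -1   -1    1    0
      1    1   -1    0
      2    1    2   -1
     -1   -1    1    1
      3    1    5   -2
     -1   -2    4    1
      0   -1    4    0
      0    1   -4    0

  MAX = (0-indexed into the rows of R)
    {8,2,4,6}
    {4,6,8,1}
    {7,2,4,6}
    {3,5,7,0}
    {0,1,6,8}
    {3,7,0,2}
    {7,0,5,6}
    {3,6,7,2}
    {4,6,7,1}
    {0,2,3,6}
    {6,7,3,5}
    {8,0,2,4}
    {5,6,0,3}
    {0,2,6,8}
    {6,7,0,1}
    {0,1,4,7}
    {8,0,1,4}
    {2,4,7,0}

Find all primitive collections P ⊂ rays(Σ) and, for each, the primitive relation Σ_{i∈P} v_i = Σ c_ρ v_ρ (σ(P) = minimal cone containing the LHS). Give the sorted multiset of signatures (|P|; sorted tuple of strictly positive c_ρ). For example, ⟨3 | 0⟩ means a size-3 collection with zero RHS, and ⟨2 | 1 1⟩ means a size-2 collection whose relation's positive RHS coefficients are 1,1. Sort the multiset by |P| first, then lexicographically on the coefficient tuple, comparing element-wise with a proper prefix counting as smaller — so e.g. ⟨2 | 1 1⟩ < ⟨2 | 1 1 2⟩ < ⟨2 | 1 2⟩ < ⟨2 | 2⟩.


Δ(Σ) — 9 vertices, 12 min non-faces:

  • {1,2}:  v_{1} + v_{2} = 0  so sig = ⟨2 | 0⟩
  • {7,8}:  v_{7} + v_{8} = 0  so sig = ⟨2 | 0⟩
  • {3,4}:  v_{3} + v_{4} = v_{2} + v_{7}  so sig = ⟨2 | 1 1⟩
  • {4,5}:  v_{4} + v_{5} = v_{3} + v_{7}  so sig = ⟨2 | 1 1⟩
  • {1,3}:  v_{1} + v_{3} = v_{0} + v_{6} + v_{7}  so sig = ⟨2 | 1 1 1⟩
  • {3,8}:  v_{3} + v_{8} = v_{0} + v_{2} + v_{6}  so sig = ⟨2 | 1 1 1⟩
  • {5,8}:  v_{5} + v_{8} = v_{0} + v_{3} + v_{6}  so sig = ⟨2 | 1 1 1⟩
  • {2,5}:  v_{2} + v_{5} = 2·v_{3}  so sig = ⟨2 | 2⟩
  • {1,5}:  v_{1} + v_{5} = 2·v_{0} + 2·v_{6} + 2·v_{7}  so sig = ⟨2 | 2 2 2⟩
  • {0,4,6}:  v_{0} + v_{4} + v_{6} = 0  so sig = ⟨3 | 0⟩
  • {0,2,6,7}:  v_{0} + v_{2} + v_{6} + v_{7} = v_{3}  so sig = ⟨4 | 1⟩
  • {0,3,6,7}:  v_{0} + v_{3} + v_{6} + v_{7} = v_{5}  so sig = ⟨4 | 1⟩

Signatures (|P|; sorted positive RHS coefficients), sorted:
    ⟨2 | 0⟩
    ⟨2 | 0⟩
    ⟨2 | 1 1⟩
    ⟨2 | 1 1⟩
    ⟨2 | 1 1 1⟩
    ⟨2 | 1 1 1⟩
    ⟨2 | 1 1 1⟩
    ⟨2 | 2⟩
    ⟨2 | 2 2 2⟩
    ⟨3 | 0⟩
    ⟨4 | 1⟩
    ⟨4 | 1⟩


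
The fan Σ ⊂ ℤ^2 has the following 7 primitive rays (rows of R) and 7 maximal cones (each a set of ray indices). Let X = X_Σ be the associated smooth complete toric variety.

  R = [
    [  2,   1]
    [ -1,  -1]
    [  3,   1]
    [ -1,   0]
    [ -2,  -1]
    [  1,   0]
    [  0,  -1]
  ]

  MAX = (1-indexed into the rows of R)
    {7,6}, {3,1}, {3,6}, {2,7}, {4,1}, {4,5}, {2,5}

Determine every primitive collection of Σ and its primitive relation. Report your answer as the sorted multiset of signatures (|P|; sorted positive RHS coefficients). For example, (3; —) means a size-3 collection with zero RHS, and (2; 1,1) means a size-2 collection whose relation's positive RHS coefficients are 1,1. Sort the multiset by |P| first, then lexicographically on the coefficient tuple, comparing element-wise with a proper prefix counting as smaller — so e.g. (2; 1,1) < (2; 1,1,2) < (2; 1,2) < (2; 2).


Primitive collections (14):

  P={1,5}:  v_{1} + v_{5} = 0  ⟹  sig = (2; —)
  P={4,6}:  v_{4} + v_{6} = 0  ⟹  sig = (2; —)
  P={1,2}:  v_{1} + v_{2} = v_{6}  ⟹  sig = (2; 1)
  P={1,6}:  v_{1} + v_{6} = v_{3}  ⟹  sig = (2; 1)
  P={2,4}:  v_{2} + v_{4} = v_{5}  ⟹  sig = (2; 1)
  P={2,6}:  v_{2} + v_{6} = v_{7}  ⟹  sig = (2; 1)
  P={3,4}:  v_{3} + v_{4} = v_{1}  ⟹  sig = (2; 1)
  P={3,5}:  v_{3} + v_{5} = v_{6}  ⟹  sig = (2; 1)
  P={4,7}:  v_{4} + v_{7} = v_{2}  ⟹  sig = (2; 1)
  P={5,6}:  v_{5} + v_{6} = v_{2}  ⟹  sig = (2; 1)
  P={1,7}:  v_{1} + v_{7} = 2·v_{6}  ⟹  sig = (2; 2)
  P={2,3}:  v_{2} + v_{3} = 2·v_{6}  ⟹  sig = (2; 2)
  P={5,7}:  v_{5} + v_{7} = 2·v_{2}  ⟹  sig = (2; 2)
  P={3,7}:  v_{3} + v_{7} = 3·v_{6}  ⟹  sig = (2; 3)

Sorted signature multiset PRS(X):
[(2; —), (2; —), (2; 1), (2; 1), (2; 1), (2; 1), (2; 1), (2; 1), (2; 1), (2; 1), (2; 2), (2; 2), (2; 2), (2; 3)]


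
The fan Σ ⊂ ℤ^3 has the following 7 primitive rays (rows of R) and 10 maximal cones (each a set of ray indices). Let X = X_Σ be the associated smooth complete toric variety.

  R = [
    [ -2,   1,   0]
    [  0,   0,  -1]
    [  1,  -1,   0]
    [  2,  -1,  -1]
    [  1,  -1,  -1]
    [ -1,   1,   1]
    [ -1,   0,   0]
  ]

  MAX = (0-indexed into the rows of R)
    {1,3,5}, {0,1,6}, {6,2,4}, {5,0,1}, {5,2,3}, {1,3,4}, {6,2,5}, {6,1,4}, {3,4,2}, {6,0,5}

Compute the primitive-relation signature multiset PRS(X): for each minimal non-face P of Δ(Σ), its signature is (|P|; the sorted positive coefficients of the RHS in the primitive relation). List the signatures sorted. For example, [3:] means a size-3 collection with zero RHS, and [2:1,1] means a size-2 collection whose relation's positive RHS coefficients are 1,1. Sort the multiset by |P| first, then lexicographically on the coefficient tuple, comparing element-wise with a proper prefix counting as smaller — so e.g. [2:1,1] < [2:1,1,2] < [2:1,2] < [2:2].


7 collections generate NE(X_Σ); each relation:

  P = {4,5}:  v_{4} + v_{5} = 0  ⇒ sig = [2:]
  P = {0,2}:  v_{0} + v_{2} = v_{6}  ⇒ sig = [2:1]
  P = {0,3}:  v_{0} + v_{3} = v_{1}  ⇒ sig = [2:1]
  P = {1,2}:  v_{1} + v_{2} = v_{4}  ⇒ sig = [2:1]
  P = {3,6}:  v_{3} + v_{6} = v_{4}  ⇒ sig = [2:1]
  P = {0,4}:  v_{0} + v_{4} = v_{1} + v_{6}  ⇒ sig = [2:1,1]
  P = {1,5,6}:  v_{1} + v_{5} + v_{6} = v_{0}  ⇒ sig = [3:1]

Signatures (|P|; sorted positive RHS coefficients), sorted:
    [2:]
    [2:1]
    [2:1]
    [2:1]
    [2:1]
    [2:1,1]
    [3:1]


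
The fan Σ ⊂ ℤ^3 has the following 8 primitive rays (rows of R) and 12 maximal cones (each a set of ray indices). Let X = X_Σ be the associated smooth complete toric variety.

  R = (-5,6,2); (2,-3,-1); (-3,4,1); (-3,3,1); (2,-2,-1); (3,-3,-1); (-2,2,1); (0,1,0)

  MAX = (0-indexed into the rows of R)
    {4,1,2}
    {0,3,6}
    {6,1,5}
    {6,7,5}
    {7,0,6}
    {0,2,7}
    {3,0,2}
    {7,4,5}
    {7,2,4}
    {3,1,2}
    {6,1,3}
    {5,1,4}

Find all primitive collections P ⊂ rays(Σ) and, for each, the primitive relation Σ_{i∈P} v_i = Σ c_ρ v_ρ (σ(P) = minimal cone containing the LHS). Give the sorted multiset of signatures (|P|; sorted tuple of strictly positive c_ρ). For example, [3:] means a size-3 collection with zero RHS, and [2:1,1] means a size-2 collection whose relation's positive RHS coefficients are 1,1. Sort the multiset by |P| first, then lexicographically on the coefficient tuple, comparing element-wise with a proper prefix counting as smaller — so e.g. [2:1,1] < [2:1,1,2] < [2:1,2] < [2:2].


Minimal non-faces — 10 found among 8 rays, 12 max cones:

  • {3,5}:  v_{3} + v_{5} = 0  so sig = [2:]
  • {4,6}:  v_{4} + v_{6} = 0  so sig = [2:]
  • {0,1}:  v_{0} + v_{1} = v_{3}  so sig = [2:1]
  • {0,4}:  v_{0} + v_{4} = v_{2}  so sig = [2:1]
  • {1,7}:  v_{1} + v_{7} = v_{4}  so sig = [2:1]
  • {2,5}:  v_{2} + v_{5} = v_{7}  so sig = [2:1]
  • {2,6}:  v_{2} + v_{6} = v_{0}  so sig = [2:1]
  • {3,7}:  v_{3} + v_{7} = v_{2}  so sig = [2:1]
  • {0,5}:  v_{0} + v_{5} = v_{6} + v_{7}  so sig = [2:1,1]
  • {3,4}:  v_{3} + v_{4} = v_{1} + v_{2}  so sig = [2:1,1]

Signatures (|P|; sorted positive RHS coefficients), sorted:
    [2:]
    [2:]
    [2:1]
    [2:1]
    [2:1]
    [2:1]
    [2:1]
    [2:1]
    [2:1,1]
    [2:1,1]


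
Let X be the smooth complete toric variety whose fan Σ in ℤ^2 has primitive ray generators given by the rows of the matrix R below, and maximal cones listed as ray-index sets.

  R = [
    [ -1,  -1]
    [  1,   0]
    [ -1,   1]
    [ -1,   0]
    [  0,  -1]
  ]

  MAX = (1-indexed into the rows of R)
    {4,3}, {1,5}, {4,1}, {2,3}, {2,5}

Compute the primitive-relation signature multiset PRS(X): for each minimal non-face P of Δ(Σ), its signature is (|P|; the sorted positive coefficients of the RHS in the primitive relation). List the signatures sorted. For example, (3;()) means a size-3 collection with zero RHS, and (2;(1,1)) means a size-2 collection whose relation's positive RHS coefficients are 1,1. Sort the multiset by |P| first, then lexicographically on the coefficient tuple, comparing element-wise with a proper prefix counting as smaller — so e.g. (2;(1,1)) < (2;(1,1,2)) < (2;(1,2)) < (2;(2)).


Primitive collections (5):

  P={2,4}:  v_{2} + v_{4} = 0 ; sig = (2;())
  P={1,2}:  v_{1} + v_{2} = v_{5} ; sig = (2;(1))
  P={3,5}:  v_{3} + v_{5} = v_{4} ; sig = (2;(1))
  P={4,5}:  v_{4} + v_{5} = v_{1} ; sig = (2;(1))
  P={1,3}:  v_{1} + v_{3} = 2·v_{4} ; sig = (2;(2))

so the primitive-relation signature multiset is
{ (2;()),  (2;(1)) ×3,  (2;(2)) }


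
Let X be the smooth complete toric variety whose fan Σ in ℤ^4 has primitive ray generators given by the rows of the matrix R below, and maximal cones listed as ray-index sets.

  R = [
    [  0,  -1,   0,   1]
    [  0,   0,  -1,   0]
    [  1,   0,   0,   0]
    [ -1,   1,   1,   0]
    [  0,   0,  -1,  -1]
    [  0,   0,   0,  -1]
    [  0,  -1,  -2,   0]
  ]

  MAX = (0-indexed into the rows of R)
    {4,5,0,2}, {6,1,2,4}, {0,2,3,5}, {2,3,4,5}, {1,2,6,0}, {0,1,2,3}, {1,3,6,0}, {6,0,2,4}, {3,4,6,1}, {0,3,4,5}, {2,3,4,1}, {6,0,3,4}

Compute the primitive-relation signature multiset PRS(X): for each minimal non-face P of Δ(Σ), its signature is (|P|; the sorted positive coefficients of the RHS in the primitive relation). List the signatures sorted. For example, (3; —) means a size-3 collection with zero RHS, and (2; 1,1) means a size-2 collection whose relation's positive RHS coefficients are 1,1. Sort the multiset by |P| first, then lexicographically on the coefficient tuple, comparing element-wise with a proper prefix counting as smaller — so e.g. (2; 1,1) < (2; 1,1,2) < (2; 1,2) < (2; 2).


5 collections generate NE(X_Σ); each relation:

  • {1,5}:  v_{1} + v_{5} = v_{4}  →  sig = (2; 1)
  • {5,6}:  v_{5} + v_{6} = v_{0} + 2·v_{4}  →  sig = (2; 1,2)
  • {0,1,4}:  v_{0} + v_{1} + v_{4} = v_{6}  →  sig = (3; 1)
  • {2,3,6}:  v_{2} + v_{3} + v_{6} = v_{1}  →  sig = (3; 1)
  • {0,2,3,4}:  v_{0} + v_{2} + v_{3} + v_{4} = 0  →  sig = (4; —)

so the primitive-relation signature multiset is
{ (2; 1),  (2; 1,2),  (3; 1) ×2,  (4; —) }
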